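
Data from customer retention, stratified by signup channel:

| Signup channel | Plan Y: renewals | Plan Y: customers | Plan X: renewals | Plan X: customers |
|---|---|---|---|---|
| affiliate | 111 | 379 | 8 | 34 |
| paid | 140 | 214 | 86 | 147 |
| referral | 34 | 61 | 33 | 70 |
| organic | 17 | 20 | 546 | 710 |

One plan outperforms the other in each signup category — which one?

Plan Y

Affiliate: Plan Y 111/379 = 29.3%, Plan X 8/34 = 23.5% → Plan Y
Paid: Plan Y 140/214 = 65.4%, Plan X 86/147 = 58.5% → Plan Y
Referral: Plan Y 34/61 = 55.7%, Plan X 33/70 = 47.1% → Plan Y
Organic: Plan Y 17/20 = 85.0%, Plan X 546/710 = 76.9% → Plan Y
Plan Y has the higher rate in all 4 groups.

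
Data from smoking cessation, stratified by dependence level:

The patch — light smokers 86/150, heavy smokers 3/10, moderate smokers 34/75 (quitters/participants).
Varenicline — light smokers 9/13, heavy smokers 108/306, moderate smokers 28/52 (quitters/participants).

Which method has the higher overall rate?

the patch

Light smokers: the patch 86/150 = 57.3%, varenicline 9/13 = 69.2% → varenicline
Heavy smokers: the patch 3/10 = 30.0%, varenicline 108/306 = 35.3% → varenicline
Moderate smokers: the patch 34/75 = 45.3%, varenicline 28/52 = 53.8% → varenicline
Overall: the patch 123/235 = 52.3%, varenicline 145/371 = 39.1% → the patch
(Varenicline wins every dependence group but the patch wins overall — varenicline's participants skew toward the low-rate heavy smokers group.)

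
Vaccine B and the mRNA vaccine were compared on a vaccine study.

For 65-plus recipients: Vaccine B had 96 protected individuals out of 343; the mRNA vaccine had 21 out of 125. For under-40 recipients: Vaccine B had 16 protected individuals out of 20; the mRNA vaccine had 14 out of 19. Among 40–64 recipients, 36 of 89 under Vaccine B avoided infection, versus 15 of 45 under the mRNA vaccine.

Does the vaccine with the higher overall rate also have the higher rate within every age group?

65-plus: Vaccine B 96/343 = 28.0%, the mRNA vaccine 21/125 = 16.8% → Vaccine B
Under-40: Vaccine B 16/20 = 80.0%, the mRNA vaccine 14/19 = 73.7% → Vaccine B
40–64: Vaccine B 36/89 = 40.4%, the mRNA vaccine 15/45 = 33.3% → Vaccine B
Overall: Vaccine B 148/452 = 32.7%, the mRNA vaccine 50/189 = 26.5% → Vaccine B
Vaccine B wins overall and in every age group — no reversal.

Yes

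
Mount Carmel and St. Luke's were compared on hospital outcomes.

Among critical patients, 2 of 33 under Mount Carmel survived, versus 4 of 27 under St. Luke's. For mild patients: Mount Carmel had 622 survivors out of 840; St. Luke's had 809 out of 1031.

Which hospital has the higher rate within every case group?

Critical: Mount Carmel 2/33 = 6.1%, St. Luke's 4/27 = 14.8% → St. Luke's
Mild: Mount Carmel 622/840 = 74.0%, St. Luke's 809/1031 = 78.5% → St. Luke's
St. Luke's has the higher rate in both groups.

St. Luke's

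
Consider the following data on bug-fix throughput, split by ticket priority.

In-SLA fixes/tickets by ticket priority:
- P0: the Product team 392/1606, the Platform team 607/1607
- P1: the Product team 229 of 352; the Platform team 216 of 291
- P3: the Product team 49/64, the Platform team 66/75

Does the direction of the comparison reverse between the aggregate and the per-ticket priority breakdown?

No

P0: the Product team 392/1606 = 24.4%, the Platform team 607/1607 = 37.8% → the Platform team
P1: the Product team 229/352 = 65.1%, the Platform team 216/291 = 74.2% → the Platform team
P3: the Product team 49/64 = 76.6%, the Platform team 66/75 = 88.0% → the Platform team
Overall: the Product team 670/2022 = 33.1%, the Platform team 889/1973 = 45.1% → the Platform team
The Platform team wins overall and in every ticket group — no reversal.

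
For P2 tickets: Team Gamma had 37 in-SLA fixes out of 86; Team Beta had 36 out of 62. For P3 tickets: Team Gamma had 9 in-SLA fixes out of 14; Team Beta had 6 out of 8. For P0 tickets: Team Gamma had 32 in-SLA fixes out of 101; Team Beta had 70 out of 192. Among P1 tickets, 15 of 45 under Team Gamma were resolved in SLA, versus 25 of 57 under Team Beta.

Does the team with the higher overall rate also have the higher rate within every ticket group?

Yes

P2: Team Gamma 37/86 = 43.0%, Team Beta 36/62 = 58.1% → Team Beta
P3: Team Gamma 9/14 = 64.3%, Team Beta 6/8 = 75.0% → Team Beta
P0: Team Gamma 32/101 = 31.7%, Team Beta 70/192 = 36.5% → Team Beta
P1: Team Gamma 15/45 = 33.3%, Team Beta 25/57 = 43.9% → Team Beta
Overall: Team Gamma 93/246 = 37.8%, Team Beta 137/319 = 42.9% → Team Beta
Team Beta wins overall and in every ticket group — no reversal.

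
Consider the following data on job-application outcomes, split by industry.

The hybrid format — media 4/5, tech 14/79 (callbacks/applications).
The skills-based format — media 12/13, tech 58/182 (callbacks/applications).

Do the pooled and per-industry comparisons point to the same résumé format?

Yes

Media: the hybrid format 4/5 = 80.0%, the skills-based format 12/13 = 92.3% → the skills-based format
Tech: the hybrid format 14/79 = 17.7%, the skills-based format 58/182 = 31.9% → the skills-based format
Overall: the hybrid format 18/84 = 21.4%, the skills-based format 70/195 = 35.9% → the skills-based format
The skills-based format wins overall and in every industry group — no reversal.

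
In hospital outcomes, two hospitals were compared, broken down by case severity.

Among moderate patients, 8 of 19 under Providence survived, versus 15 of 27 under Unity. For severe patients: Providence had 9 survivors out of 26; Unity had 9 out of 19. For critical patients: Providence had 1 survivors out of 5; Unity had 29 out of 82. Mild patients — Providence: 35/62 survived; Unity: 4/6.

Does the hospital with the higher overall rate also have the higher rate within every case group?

Moderate: Providence 8/19 = 42.1%, Unity 15/27 = 55.6% → Unity
Severe: Providence 9/26 = 34.6%, Unity 9/19 = 47.4% → Unity
Critical: Providence 1/5 = 20.0%, Unity 29/82 = 35.4% → Unity
Mild: Providence 35/62 = 56.5%, Unity 4/6 = 66.7% → Unity
Overall: Providence 53/112 = 47.3%, Unity 57/134 = 42.5% → Providence
Unity wins each case group but Providence wins overall — the comparison reverses. Unity's patients skew toward critical, which has a lower base rate.

No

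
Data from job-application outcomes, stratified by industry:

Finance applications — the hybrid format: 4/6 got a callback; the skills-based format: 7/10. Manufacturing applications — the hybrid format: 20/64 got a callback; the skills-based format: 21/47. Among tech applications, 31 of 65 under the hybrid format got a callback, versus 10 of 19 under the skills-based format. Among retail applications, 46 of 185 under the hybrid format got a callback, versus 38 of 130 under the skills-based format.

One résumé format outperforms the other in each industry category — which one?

the skills-based format

Finance: the hybrid format 4/6 = 66.7%, the skills-based format 7/10 = 70.0% → the skills-based format
Manufacturing: the hybrid format 20/64 = 31.2%, the skills-based format 21/47 = 44.7% → the skills-based format
Tech: the hybrid format 31/65 = 47.7%, the skills-based format 10/19 = 52.6% → the skills-based format
Retail: the hybrid format 46/185 = 24.9%, the skills-based format 38/130 = 29.2% → the skills-based format
The skills-based format has the higher rate in all 4 groups.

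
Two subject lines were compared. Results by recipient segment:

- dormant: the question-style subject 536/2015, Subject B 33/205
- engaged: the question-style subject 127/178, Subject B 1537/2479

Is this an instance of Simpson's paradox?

Yes

Dormant: the question-style subject 536/2015 = 26.6%, Subject B 33/205 = 16.1% → the question-style subject
Engaged: the question-style subject 127/178 = 71.3%, Subject B 1537/2479 = 62.0% → the question-style subject
Overall: the question-style subject 663/2193 = 30.2%, Subject B 1570/2684 = 58.5% → Subject B
The question-style subject wins each recipient group but Subject B wins overall — the comparison reverses. The question-style subject's sends skew toward dormant, which has a lower base rate.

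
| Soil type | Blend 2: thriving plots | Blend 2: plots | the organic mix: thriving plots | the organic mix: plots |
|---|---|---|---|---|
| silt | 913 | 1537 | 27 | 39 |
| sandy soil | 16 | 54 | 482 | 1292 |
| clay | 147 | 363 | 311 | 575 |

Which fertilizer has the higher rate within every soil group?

the organic mix

Silt: Blend 2 913/1537 = 59.4%, the organic mix 27/39 = 69.2% → the organic mix
Sandy soil: Blend 2 16/54 = 29.6%, the organic mix 482/1292 = 37.3% → the organic mix
Clay: Blend 2 147/363 = 40.5%, the organic mix 311/575 = 54.1% → the organic mix
The organic mix has the higher rate in all 3 groups.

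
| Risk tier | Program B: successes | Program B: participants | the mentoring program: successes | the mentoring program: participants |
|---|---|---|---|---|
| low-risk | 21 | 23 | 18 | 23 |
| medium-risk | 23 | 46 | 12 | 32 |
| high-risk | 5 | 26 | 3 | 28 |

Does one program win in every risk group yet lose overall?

No

Low-risk: Program B 21/23 = 91.3%, the mentoring program 18/23 = 78.3% → Program B
Medium-risk: Program B 23/46 = 50.0%, the mentoring program 12/32 = 37.5% → Program B
High-risk: Program B 5/26 = 19.2%, the mentoring program 3/28 = 10.7% → Program B
Overall: Program B 49/95 = 51.6%, the mentoring program 33/83 = 39.8% → Program B
Program B wins overall and in every risk group — no reversal.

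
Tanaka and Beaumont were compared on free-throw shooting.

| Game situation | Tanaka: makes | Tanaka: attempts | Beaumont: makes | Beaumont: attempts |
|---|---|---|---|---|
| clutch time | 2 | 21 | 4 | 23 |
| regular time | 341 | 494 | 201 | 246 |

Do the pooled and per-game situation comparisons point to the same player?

Yes

Clutch time: Tanaka 2/21 = 9.5%, Beaumont 4/23 = 17.4% → Beaumont
Regular time: Tanaka 341/494 = 69.0%, Beaumont 201/246 = 81.7% → Beaumont
Overall: Tanaka 343/515 = 66.6%, Beaumont 205/269 = 76.2% → Beaumont
Beaumont wins overall and in every game group — no reversal.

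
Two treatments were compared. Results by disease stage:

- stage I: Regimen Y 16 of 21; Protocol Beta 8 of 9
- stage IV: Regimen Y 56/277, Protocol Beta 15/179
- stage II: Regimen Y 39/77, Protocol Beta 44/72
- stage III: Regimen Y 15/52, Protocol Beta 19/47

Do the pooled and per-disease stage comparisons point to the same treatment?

No

Stage I: Regimen Y 16/21 = 76.2%, Protocol Beta 8/9 = 88.9% → Protocol Beta
Stage IV: Regimen Y 56/277 = 20.2%, Protocol Beta 15/179 = 8.4% → Regimen Y
Stage II: Regimen Y 39/77 = 50.6%, Protocol Beta 44/72 = 61.1% → Protocol Beta
Stage III: Regimen Y 15/52 = 28.8%, Protocol Beta 19/47 = 40.4% → Protocol Beta
Overall: Regimen Y 126/427 = 29.5%, Protocol Beta 86/307 = 28.0% → Regimen Y
Neither sweeps: Regimen Y wins 1 of 4 groups, Protocol Beta wins 3. Regimen Y wins overall but not every group — no Simpson reversal.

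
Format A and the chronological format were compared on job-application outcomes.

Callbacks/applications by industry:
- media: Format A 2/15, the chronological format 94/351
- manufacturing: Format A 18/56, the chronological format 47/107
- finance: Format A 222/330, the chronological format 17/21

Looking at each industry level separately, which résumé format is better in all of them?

Media: Format A 2/15 = 13.3%, the chronological format 94/351 = 26.8% → the chronological format
Manufacturing: Format A 18/56 = 32.1%, the chronological format 47/107 = 43.9% → the chronological format
Finance: Format A 222/330 = 67.3%, the chronological format 17/21 = 81.0% → the chronological format
The chronological format has the higher rate in all 3 groups.

the chronological format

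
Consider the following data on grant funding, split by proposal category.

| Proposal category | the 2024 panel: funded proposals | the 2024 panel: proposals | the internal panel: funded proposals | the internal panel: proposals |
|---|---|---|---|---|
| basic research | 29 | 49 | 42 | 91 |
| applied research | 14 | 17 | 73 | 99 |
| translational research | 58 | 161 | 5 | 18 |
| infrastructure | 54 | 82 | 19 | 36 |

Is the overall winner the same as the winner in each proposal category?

Basic research: the 2024 panel 29/49 = 59.2%, the internal panel 42/91 = 46.2% → the 2024 panel
Applied research: the 2024 panel 14/17 = 82.4%, the internal panel 73/99 = 73.7% → the 2024 panel
Translational research: the 2024 panel 58/161 = 36.0%, the internal panel 5/18 = 27.8% → the 2024 panel
Infrastructure: the 2024 panel 54/82 = 65.9%, the internal panel 19/36 = 52.8% → the 2024 panel
Overall: the 2024 panel 155/309 = 50.2%, the internal panel 139/244 = 57.0% → the internal panel
The 2024 panel wins each proposal group but the internal panel wins overall — the comparison reverses. The 2024 panel's proposals skew toward translational research, which has a lower base rate.

No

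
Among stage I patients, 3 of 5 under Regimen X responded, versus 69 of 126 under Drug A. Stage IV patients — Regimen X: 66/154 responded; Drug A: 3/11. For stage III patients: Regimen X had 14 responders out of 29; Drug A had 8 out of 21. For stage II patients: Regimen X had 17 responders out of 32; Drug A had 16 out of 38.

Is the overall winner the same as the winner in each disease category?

No

Stage I: Regimen X 3/5 = 60.0%, Drug A 69/126 = 54.8% → Regimen X
Stage IV: Regimen X 66/154 = 42.9%, Drug A 3/11 = 27.3% → Regimen X
Stage III: Regimen X 14/29 = 48.3%, Drug A 8/21 = 38.1% → Regimen X
Stage II: Regimen X 17/32 = 53.1%, Drug A 16/38 = 42.1% → Regimen X
Overall: Regimen X 100/220 = 45.5%, Drug A 96/196 = 49.0% → Drug A
Regimen X wins each disease group but Drug A wins overall — the comparison reverses. Regimen X's patients skew toward stage IV, which has a lower base rate.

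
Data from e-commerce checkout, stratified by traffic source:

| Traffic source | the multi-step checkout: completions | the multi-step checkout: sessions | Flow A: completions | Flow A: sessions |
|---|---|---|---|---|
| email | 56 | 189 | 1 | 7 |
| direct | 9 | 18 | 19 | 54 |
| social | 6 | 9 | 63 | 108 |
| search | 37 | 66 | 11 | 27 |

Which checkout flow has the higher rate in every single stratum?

the multi-step checkout

Email: the multi-step checkout 56/189 = 29.6%, Flow A 1/7 = 14.3% → the multi-step checkout
Direct: the multi-step checkout 9/18 = 50.0%, Flow A 19/54 = 35.2% → the multi-step checkout
Social: the multi-step checkout 6/9 = 66.7%, Flow A 63/108 = 58.3% → the multi-step checkout
Search: the multi-step checkout 37/66 = 56.1%, Flow A 11/27 = 40.7% → the multi-step checkout
The multi-step checkout has the higher rate in all 4 groups.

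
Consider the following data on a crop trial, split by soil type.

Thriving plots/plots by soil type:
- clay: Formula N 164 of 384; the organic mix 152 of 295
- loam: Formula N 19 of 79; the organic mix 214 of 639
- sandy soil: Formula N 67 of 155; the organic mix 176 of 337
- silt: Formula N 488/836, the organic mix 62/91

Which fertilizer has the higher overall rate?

Clay: Formula N 164/384 = 42.7%, the organic mix 152/295 = 51.5% → the organic mix
Loam: Formula N 19/79 = 24.1%, the organic mix 214/639 = 33.5% → the organic mix
Sandy soil: Formula N 67/155 = 43.2%, the organic mix 176/337 = 52.2% → the organic mix
Silt: Formula N 488/836 = 58.4%, the organic mix 62/91 = 68.1% → the organic mix
Overall: Formula N 738/1454 = 50.8%, the organic mix 604/1362 = 44.3% → Formula N
(The organic mix wins every soil group but Formula N wins overall — the organic mix's plots skew toward the low-rate loam group.)

Formula N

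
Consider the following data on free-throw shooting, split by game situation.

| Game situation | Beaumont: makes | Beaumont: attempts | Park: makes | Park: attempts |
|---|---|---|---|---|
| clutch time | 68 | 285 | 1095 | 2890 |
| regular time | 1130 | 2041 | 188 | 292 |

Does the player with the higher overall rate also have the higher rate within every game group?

No

Clutch time: Beaumont 68/285 = 23.9%, Park 1095/2890 = 37.9% → Park
Regular time: Beaumont 1130/2041 = 55.4%, Park 188/292 = 64.4% → Park
Overall: Beaumont 1198/2326 = 51.5%, Park 1283/3182 = 40.3% → Beaumont
Park wins each game group but Beaumont wins overall — the comparison reverses. Park's attempts skew toward clutch time, which has a lower base rate.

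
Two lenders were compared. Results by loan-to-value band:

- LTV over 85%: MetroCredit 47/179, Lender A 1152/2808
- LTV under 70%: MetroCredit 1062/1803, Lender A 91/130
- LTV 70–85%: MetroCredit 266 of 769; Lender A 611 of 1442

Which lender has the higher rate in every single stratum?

LTV over 85%: MetroCredit 47/179 = 26.3%, Lender A 1152/2808 = 41.0% → Lender A
LTV under 70%: MetroCredit 1062/1803 = 58.9%, Lender A 91/130 = 70.0% → Lender A
LTV 70–85%: MetroCredit 266/769 = 34.6%, Lender A 611/1442 = 42.4% → Lender A
Lender A has the higher rate in all 3 groups.

Lender A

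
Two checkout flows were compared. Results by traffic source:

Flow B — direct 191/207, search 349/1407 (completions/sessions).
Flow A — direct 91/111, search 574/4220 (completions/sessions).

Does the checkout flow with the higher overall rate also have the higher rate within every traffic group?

Yes

Direct: Flow B 191/207 = 92.3%, Flow A 91/111 = 82.0% → Flow B
Search: Flow B 349/1407 = 24.8%, Flow A 574/4220 = 13.6% → Flow B
Overall: Flow B 540/1614 = 33.5%, Flow A 665/4331 = 15.4% → Flow B
Flow B wins overall and in every traffic group — no reversal.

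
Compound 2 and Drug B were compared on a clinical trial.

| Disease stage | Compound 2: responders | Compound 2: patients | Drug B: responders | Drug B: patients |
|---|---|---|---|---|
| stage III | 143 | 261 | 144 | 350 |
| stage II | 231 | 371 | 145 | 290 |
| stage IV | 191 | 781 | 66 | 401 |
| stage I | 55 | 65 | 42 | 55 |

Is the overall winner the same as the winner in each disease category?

Stage III: Compound 2 143/261 = 54.8%, Drug B 144/350 = 41.1% → Compound 2
Stage II: Compound 2 231/371 = 62.3%, Drug B 145/290 = 50.0% → Compound 2
Stage IV: Compound 2 191/781 = 24.5%, Drug B 66/401 = 16.5% → Compound 2
Stage I: Compound 2 55/65 = 84.6%, Drug B 42/55 = 76.4% → Compound 2
Overall: Compound 2 620/1478 = 41.9%, Drug B 397/1096 = 36.2% → Compound 2
Compound 2 wins overall and in every disease group — no reversal.

Yes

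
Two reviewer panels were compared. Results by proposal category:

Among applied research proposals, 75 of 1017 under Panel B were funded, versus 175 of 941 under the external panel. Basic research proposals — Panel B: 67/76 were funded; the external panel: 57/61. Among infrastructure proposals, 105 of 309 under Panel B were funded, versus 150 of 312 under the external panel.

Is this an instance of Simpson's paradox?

No

Applied research: Panel B 75/1017 = 7.4%, the external panel 175/941 = 18.6% → the external panel
Basic research: Panel B 67/76 = 88.2%, the external panel 57/61 = 93.4% → the external panel
Infrastructure: Panel B 105/309 = 34.0%, the external panel 150/312 = 48.1% → the external panel
Overall: Panel B 247/1402 = 17.6%, the external panel 382/1314 = 29.1% → the external panel
The external panel wins overall and in every proposal group — no reversal.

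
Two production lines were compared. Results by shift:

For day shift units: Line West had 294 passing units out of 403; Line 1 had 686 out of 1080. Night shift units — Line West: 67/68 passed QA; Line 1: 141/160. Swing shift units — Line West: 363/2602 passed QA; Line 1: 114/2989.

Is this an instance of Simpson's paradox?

No

Day shift: Line West 294/403 = 73.0%, Line 1 686/1080 = 63.5% → Line West
Night shift: Line West 67/68 = 98.5%, Line 1 141/160 = 88.1% → Line West
Swing shift: Line West 363/2602 = 14.0%, Line 1 114/2989 = 3.8% → Line West
Overall: Line West 724/3073 = 23.6%, Line 1 941/4229 = 22.3% → Line West
Line West wins overall and in every shift group — no reversal.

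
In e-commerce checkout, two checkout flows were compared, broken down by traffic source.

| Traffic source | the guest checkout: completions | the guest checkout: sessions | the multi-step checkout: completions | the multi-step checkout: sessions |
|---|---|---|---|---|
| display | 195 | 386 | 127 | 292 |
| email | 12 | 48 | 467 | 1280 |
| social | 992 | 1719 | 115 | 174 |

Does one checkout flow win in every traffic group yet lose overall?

No

Display: the guest checkout 195/386 = 50.5%, the multi-step checkout 127/292 = 43.5% → the guest checkout
Email: the guest checkout 12/48 = 25.0%, the multi-step checkout 467/1280 = 36.5% → the multi-step checkout
Social: the guest checkout 992/1719 = 57.7%, the multi-step checkout 115/174 = 66.1% → the multi-step checkout
Overall: the guest checkout 1199/2153 = 55.7%, the multi-step checkout 709/1746 = 40.6% → the guest checkout
Neither sweeps: the guest checkout wins 1 of 3 groups, the multi-step checkout wins 2. The guest checkout wins overall but not every group — no Simpson reversal.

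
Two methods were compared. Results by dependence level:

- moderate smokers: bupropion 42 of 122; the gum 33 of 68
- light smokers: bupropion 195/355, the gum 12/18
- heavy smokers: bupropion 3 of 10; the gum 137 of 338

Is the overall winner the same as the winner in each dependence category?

No

Moderate smokers: bupropion 42/122 = 34.4%, the gum 33/68 = 48.5% → the gum
Light smokers: bupropion 195/355 = 54.9%, the gum 12/18 = 66.7% → the gum
Heavy smokers: bupropion 3/10 = 30.0%, the gum 137/338 = 40.5% → the gum
Overall: bupropion 240/487 = 49.3%, the gum 182/424 = 42.9% → bupropion
The gum wins each dependence group but bupropion wins overall — the comparison reverses. The gum's participants skew toward heavy smokers, which has a lower base rate.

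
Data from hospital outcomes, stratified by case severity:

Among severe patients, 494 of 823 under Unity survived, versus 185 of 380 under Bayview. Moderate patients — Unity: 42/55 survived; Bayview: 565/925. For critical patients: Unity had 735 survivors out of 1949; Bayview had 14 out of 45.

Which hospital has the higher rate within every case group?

Severe: Unity 494/823 = 60.0%, Bayview 185/380 = 48.7% → Unity
Moderate: Unity 42/55 = 76.4%, Bayview 565/925 = 61.1% → Unity
Critical: Unity 735/1949 = 37.7%, Bayview 14/45 = 31.1% → Unity
Unity has the higher rate in all 3 groups.

Unity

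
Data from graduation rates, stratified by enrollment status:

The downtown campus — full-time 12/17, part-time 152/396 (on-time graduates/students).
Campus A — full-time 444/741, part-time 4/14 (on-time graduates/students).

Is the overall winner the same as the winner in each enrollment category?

No

Full-time: the downtown campus 12/17 = 70.6%, Campus A 444/741 = 59.9% → the downtown campus
Part-time: the downtown campus 152/396 = 38.4%, Campus A 4/14 = 28.6% → the downtown campus
Overall: the downtown campus 164/413 = 39.7%, Campus A 448/755 = 59.3% → Campus A
The downtown campus wins each enrollment group but Campus A wins overall — the comparison reverses. The downtown campus's students skew toward part-time, which has a lower base rate.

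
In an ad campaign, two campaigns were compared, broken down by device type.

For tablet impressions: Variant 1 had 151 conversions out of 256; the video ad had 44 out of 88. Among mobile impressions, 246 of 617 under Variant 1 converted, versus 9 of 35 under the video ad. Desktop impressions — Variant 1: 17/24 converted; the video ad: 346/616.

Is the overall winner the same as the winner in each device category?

No

Tablet: Variant 1 151/256 = 59.0%, the video ad 44/88 = 50.0% → Variant 1
Mobile: Variant 1 246/617 = 39.9%, the video ad 9/35 = 25.7% → Variant 1
Desktop: Variant 1 17/24 = 70.8%, the video ad 346/616 = 56.2% → Variant 1
Overall: Variant 1 414/897 = 46.2%, the video ad 399/739 = 54.0% → the video ad
Variant 1 wins each device group but the video ad wins overall — the comparison reverses. Variant 1's impressions skew toward mobile, which has a lower base rate.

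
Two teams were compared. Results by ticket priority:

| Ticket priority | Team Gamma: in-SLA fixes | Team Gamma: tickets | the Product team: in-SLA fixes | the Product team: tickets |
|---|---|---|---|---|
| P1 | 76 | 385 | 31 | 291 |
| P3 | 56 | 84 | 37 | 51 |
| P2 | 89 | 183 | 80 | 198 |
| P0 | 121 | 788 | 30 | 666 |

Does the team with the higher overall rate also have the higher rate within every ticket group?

No

P1: Team Gamma 76/385 = 19.7%, the Product team 31/291 = 10.7% → Team Gamma
P3: Team Gamma 56/84 = 66.7%, the Product team 37/51 = 72.5% → the Product team
P2: Team Gamma 89/183 = 48.6%, the Product team 80/198 = 40.4% → Team Gamma
P0: Team Gamma 121/788 = 15.4%, the Product team 30/666 = 4.5% → Team Gamma
Overall: Team Gamma 342/1440 = 23.8%, the Product team 178/1206 = 14.8% → Team Gamma
Neither sweeps: Team Gamma wins 3 of 4 groups, the Product team wins 1. Team Gamma wins overall but not every group — no Simpson reversal.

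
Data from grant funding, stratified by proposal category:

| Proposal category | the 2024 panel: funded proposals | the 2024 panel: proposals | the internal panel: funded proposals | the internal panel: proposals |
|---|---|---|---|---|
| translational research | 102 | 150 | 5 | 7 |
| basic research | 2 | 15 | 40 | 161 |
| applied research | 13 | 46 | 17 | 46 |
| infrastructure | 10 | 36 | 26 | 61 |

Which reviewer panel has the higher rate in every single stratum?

Translational research: the 2024 panel 102/150 = 68.0%, the internal panel 5/7 = 71.4% → the internal panel
Basic research: the 2024 panel 2/15 = 13.3%, the internal panel 40/161 = 24.8% → the internal panel
Applied research: the 2024 panel 13/46 = 28.3%, the internal panel 17/46 = 37.0% → the internal panel
Infrastructure: the 2024 panel 10/36 = 27.8%, the internal panel 26/61 = 42.6% → the internal panel
The internal panel has the higher rate in all 4 groups.

the internal panel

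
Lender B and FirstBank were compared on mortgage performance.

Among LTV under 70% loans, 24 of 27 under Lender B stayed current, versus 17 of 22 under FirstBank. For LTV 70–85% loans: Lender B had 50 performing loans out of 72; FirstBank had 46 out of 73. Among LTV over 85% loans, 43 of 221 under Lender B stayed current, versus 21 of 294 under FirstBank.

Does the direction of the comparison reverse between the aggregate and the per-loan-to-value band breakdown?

LTV under 70%: Lender B 24/27 = 88.9%, FirstBank 17/22 = 77.3% → Lender B
LTV 70–85%: Lender B 50/72 = 69.4%, FirstBank 46/73 = 63.0% → Lender B
LTV over 85%: Lender B 43/221 = 19.5%, FirstBank 21/294 = 7.1% → Lender B
Overall: Lender B 117/320 = 36.6%, FirstBank 84/389 = 21.6% → Lender B
Lender B wins overall and in every loan-to-value group — no reversal.

No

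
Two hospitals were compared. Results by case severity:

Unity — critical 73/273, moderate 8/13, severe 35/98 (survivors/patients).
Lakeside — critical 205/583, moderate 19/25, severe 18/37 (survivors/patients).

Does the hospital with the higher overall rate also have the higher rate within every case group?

Yes

Critical: Unity 73/273 = 26.7%, Lakeside 205/583 = 35.2% → Lakeside
Moderate: Unity 8/13 = 61.5%, Lakeside 19/25 = 76.0% → Lakeside
Severe: Unity 35/98 = 35.7%, Lakeside 18/37 = 48.6% → Lakeside
Overall: Unity 116/384 = 30.2%, Lakeside 242/645 = 37.5% → Lakeside
Lakeside wins overall and in every case group — no reversal.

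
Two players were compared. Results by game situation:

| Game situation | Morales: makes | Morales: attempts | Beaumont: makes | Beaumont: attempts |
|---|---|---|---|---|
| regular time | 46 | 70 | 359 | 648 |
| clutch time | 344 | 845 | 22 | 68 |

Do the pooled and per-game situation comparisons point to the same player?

No

Regular time: Morales 46/70 = 65.7%, Beaumont 359/648 = 55.4% → Morales
Clutch time: Morales 344/845 = 40.7%, Beaumont 22/68 = 32.4% → Morales
Overall: Morales 390/915 = 42.6%, Beaumont 381/716 = 53.2% → Beaumont
Morales wins each game group but Beaumont wins overall — the comparison reverses. Morales's attempts skew toward clutch time, which has a lower base rate.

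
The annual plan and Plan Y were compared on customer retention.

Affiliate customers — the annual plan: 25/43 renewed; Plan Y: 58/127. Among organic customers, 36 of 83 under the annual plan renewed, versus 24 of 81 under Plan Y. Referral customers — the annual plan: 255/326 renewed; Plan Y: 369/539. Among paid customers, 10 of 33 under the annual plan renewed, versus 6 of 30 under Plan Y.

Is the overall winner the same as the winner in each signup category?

Yes

Affiliate: the annual plan 25/43 = 58.1%, Plan Y 58/127 = 45.7% → the annual plan
Organic: the annual plan 36/83 = 43.4%, Plan Y 24/81 = 29.6% → the annual plan
Referral: the annual plan 255/326 = 78.2%, Plan Y 369/539 = 68.5% → the annual plan
Paid: the annual plan 10/33 = 30.3%, Plan Y 6/30 = 20.0% → the annual plan
Overall: the annual plan 326/485 = 67.2%, Plan Y 457/777 = 58.8% → the annual plan
The annual plan wins overall and in every signup group — no reversal.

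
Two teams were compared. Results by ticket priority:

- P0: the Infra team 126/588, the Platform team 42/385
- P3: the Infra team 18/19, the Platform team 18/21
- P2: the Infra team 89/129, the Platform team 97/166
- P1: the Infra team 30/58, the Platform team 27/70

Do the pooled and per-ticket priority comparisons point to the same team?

Yes

P0: the Infra team 126/588 = 21.4%, the Platform team 42/385 = 10.9% → the Infra team
P3: the Infra team 18/19 = 94.7%, the Platform team 18/21 = 85.7% → the Infra team
P2: the Infra team 89/129 = 69.0%, the Platform team 97/166 = 58.4% → the Infra team
P1: the Infra team 30/58 = 51.7%, the Platform team 27/70 = 38.6% → the Infra team
Overall: the Infra team 263/794 = 33.1%, the Platform team 184/642 = 28.7% → the Infra team
The Infra team wins overall and in every ticket group — no reversal.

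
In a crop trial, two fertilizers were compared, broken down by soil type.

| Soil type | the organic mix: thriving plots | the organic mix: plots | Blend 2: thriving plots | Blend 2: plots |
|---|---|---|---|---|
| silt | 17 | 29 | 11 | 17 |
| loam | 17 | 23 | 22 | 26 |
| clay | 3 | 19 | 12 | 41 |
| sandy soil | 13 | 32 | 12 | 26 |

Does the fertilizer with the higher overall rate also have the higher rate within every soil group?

Yes

Silt: the organic mix 17/29 = 58.6%, Blend 2 11/17 = 64.7% → Blend 2
Loam: the organic mix 17/23 = 73.9%, Blend 2 22/26 = 84.6% → Blend 2
Clay: the organic mix 3/19 = 15.8%, Blend 2 12/41 = 29.3% → Blend 2
Sandy soil: the organic mix 13/32 = 40.6%, Blend 2 12/26 = 46.2% → Blend 2
Overall: the organic mix 50/103 = 48.5%, Blend 2 57/110 = 51.8% → Blend 2
Blend 2 wins overall and in every soil group — no reversal.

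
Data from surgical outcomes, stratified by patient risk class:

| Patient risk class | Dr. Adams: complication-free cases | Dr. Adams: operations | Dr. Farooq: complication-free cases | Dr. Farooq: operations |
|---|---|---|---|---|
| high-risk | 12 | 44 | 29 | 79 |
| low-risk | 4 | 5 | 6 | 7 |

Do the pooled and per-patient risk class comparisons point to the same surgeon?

Yes

High-risk: Dr. Adams 12/44 = 27.3%, Dr. Farooq 29/79 = 36.7% → Dr. Farooq
Low-risk: Dr. Adams 4/5 = 80.0%, Dr. Farooq 6/7 = 85.7% → Dr. Farooq
Overall: Dr. Adams 16/49 = 32.7%, Dr. Farooq 35/86 = 40.7% → Dr. Farooq
Dr. Farooq wins overall and in every patient risk group — no reversal.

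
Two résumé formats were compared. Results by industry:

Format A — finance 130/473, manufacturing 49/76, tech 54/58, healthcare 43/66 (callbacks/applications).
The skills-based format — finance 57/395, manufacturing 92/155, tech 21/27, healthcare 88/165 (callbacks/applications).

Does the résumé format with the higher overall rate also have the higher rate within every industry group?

Yes

Finance: Format A 130/473 = 27.5%, the skills-based format 57/395 = 14.4% → Format A
Manufacturing: Format A 49/76 = 64.5%, the skills-based format 92/155 = 59.4% → Format A
Tech: Format A 54/58 = 93.1%, the skills-based format 21/27 = 77.8% → Format A
Healthcare: Format A 43/66 = 65.2%, the skills-based format 88/165 = 53.3% → Format A
Overall: Format A 276/673 = 41.0%, the skills-based format 258/742 = 34.8% → Format A
Format A wins overall and in every industry group — no reversal.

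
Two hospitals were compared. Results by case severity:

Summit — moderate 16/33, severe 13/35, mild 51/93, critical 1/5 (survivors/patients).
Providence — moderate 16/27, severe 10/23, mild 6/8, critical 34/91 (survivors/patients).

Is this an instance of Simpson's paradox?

Yes

Moderate: Summit 16/33 = 48.5%, Providence 16/27 = 59.3% → Providence
Severe: Summit 13/35 = 37.1%, Providence 10/23 = 43.5% → Providence
Mild: Summit 51/93 = 54.8%, Providence 6/8 = 75.0% → Providence
Critical: Summit 1/5 = 20.0%, Providence 34/91 = 37.4% → Providence
Overall: Summit 81/166 = 48.8%, Providence 66/149 = 44.3% → Summit
Providence wins each case group but Summit wins overall — the comparison reverses. Providence's patients skew toward critical, which has a lower base rate.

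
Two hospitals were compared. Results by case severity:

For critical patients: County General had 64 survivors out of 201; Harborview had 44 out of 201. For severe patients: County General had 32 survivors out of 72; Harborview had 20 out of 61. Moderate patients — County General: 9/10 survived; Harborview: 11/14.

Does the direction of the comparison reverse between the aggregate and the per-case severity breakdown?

No

Critical: County General 64/201 = 31.8%, Harborview 44/201 = 21.9% → County General
Severe: County General 32/72 = 44.4%, Harborview 20/61 = 32.8% → County General
Moderate: County General 9/10 = 90.0%, Harborview 11/14 = 78.6% → County General
Overall: County General 105/283 = 37.1%, Harborview 75/276 = 27.2% → County General
County General wins overall and in every case group — no reversal.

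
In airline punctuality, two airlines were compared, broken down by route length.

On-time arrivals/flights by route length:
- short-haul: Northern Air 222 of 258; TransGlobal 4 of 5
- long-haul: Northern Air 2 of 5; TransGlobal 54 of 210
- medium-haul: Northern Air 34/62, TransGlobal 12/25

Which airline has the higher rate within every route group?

Short-haul: Northern Air 222/258 = 86.0%, TransGlobal 4/5 = 80.0% → Northern Air
Long-haul: Northern Air 2/5 = 40.0%, TransGlobal 54/210 = 25.7% → Northern Air
Medium-haul: Northern Air 34/62 = 54.8%, TransGlobal 12/25 = 48.0% → Northern Air
Northern Air has the higher rate in all 3 groups.

Northern Air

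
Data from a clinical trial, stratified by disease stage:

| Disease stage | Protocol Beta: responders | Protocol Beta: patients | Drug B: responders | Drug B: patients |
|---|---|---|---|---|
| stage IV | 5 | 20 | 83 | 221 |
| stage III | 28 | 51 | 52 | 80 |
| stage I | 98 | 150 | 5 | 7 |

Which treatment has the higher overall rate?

Protocol Beta

Stage IV: Protocol Beta 5/20 = 25.0%, Drug B 83/221 = 37.6% → Drug B
Stage III: Protocol Beta 28/51 = 54.9%, Drug B 52/80 = 65.0% → Drug B
Stage I: Protocol Beta 98/150 = 65.3%, Drug B 5/7 = 71.4% → Drug B
Overall: Protocol Beta 131/221 = 59.3%, Drug B 140/308 = 45.5% → Protocol Beta
(Drug B wins every disease group but Protocol Beta wins overall — Drug B's patients skew toward the low-rate stage IV group.)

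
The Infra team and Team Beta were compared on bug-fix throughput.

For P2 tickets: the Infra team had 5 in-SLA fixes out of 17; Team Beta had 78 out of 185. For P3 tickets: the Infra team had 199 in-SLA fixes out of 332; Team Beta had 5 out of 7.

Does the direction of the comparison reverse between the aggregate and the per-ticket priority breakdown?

Yes

P2: the Infra team 5/17 = 29.4%, Team Beta 78/185 = 42.2% → Team Beta
P3: the Infra team 199/332 = 59.9%, Team Beta 5/7 = 71.4% → Team Beta
Overall: the Infra team 204/349 = 58.5%, Team Beta 83/192 = 43.2% → the Infra team
Team Beta wins each ticket group but the Infra team wins overall — the comparison reverses. Team Beta's tickets skew toward P2, which has a lower base rate.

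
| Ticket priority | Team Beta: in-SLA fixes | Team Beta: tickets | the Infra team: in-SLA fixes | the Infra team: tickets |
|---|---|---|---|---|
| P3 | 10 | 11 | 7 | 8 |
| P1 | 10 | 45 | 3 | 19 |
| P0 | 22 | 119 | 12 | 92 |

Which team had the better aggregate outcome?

P3: Team Beta 10/11 = 90.9%, the Infra team 7/8 = 87.5% → Team Beta
P1: Team Beta 10/45 = 22.2%, the Infra team 3/19 = 15.8% → Team Beta
P0: Team Beta 22/119 = 18.5%, the Infra team 12/92 = 13.0% → Team Beta
Overall: Team Beta 42/175 = 24.0%, the Infra team 22/119 = 18.5% → Team Beta

Team Beta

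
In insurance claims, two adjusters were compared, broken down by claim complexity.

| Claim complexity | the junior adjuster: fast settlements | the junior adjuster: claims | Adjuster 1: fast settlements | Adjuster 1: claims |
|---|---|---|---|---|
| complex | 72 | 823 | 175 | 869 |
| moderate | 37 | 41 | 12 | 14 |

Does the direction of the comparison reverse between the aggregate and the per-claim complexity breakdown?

No

Complex: the junior adjuster 72/823 = 8.7%, Adjuster 1 175/869 = 20.1% → Adjuster 1
Moderate: the junior adjuster 37/41 = 90.2%, Adjuster 1 12/14 = 85.7% → the junior adjuster
Overall: the junior adjuster 109/864 = 12.6%, Adjuster 1 187/883 = 21.2% → Adjuster 1
Neither sweeps: the junior adjuster wins 1 of 2 groups, Adjuster 1 wins 1. Adjuster 1 wins overall but not every group — no Simpson reversal.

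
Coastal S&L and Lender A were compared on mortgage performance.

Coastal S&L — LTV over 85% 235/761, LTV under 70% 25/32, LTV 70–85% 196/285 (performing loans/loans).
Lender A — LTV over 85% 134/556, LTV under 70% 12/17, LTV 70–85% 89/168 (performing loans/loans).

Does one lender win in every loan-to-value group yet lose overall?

LTV over 85%: Coastal S&L 235/761 = 30.9%, Lender A 134/556 = 24.1% → Coastal S&L
LTV under 70%: Coastal S&L 25/32 = 78.1%, Lender A 12/17 = 70.6% → Coastal S&L
LTV 70–85%: Coastal S&L 196/285 = 68.8%, Lender A 89/168 = 53.0% → Coastal S&L
Overall: Coastal S&L 456/1078 = 42.3%, Lender A 235/741 = 31.7% → Coastal S&L
Coastal S&L wins overall and in every loan-to-value group — no reversal.

No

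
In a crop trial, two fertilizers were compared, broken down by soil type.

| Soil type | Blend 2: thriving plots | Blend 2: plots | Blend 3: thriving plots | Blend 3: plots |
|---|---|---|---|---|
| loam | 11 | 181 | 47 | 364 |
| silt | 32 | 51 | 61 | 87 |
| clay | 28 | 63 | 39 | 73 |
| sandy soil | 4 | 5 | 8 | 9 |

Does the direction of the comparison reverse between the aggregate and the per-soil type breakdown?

No

Loam: Blend 2 11/181 = 6.1%, Blend 3 47/364 = 12.9% → Blend 3
Silt: Blend 2 32/51 = 62.7%, Blend 3 61/87 = 70.1% → Blend 3
Clay: Blend 2 28/63 = 44.4%, Blend 3 39/73 = 53.4% → Blend 3
Sandy soil: Blend 2 4/5 = 80.0%, Blend 3 8/9 = 88.9% → Blend 3
Overall: Blend 2 75/300 = 25.0%, Blend 3 155/533 = 29.1% → Blend 3
Blend 3 wins overall and in every soil group — no reversal.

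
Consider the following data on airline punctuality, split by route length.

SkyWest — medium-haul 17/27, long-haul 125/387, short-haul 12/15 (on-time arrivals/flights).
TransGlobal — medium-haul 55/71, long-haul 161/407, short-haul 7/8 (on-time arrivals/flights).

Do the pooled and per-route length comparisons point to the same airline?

Medium-haul: SkyWest 17/27 = 63.0%, TransGlobal 55/71 = 77.5% → TransGlobal
Long-haul: SkyWest 125/387 = 32.3%, TransGlobal 161/407 = 39.6% → TransGlobal
Short-haul: SkyWest 12/15 = 80.0%, TransGlobal 7/8 = 87.5% → TransGlobal
Overall: SkyWest 154/429 = 35.9%, TransGlobal 223/486 = 45.9% → TransGlobal
TransGlobal wins overall and in every route group — no reversal.

Yes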